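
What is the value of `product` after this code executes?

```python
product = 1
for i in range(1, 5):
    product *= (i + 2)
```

Let's trace through this code step by step.

Initialize: product = 1
Entering loop: for i in range(1, 5):

After execution: product = 360
360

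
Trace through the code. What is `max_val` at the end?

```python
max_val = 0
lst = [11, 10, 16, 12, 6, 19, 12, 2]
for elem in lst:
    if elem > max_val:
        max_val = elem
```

Let's trace through this code step by step.

Initialize: max_val = 0
Initialize: lst = [11, 10, 16, 12, 6, 19, 12, 2]
Entering loop: for elem in lst:

After execution: max_val = 19
19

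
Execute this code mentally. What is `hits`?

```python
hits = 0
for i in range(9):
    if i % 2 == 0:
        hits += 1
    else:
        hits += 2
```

Let's trace through this code step by step.

Initialize: hits = 0
Entering loop: for i in range(9):

After execution: hits = 13
13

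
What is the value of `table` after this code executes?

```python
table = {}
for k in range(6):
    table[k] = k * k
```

Let's trace through this code step by step.

Initialize: table = {}
Entering loop: for k in range(6):

After execution: table = {0: 0, 1: 1, 2: 4, 3: 9, 4: 16, 5: 25}
{0: 0, 1: 1, 2: 4, 3: 9, 4: 16, 5: 25}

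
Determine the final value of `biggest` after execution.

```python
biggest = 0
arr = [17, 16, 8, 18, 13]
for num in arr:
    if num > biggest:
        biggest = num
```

Let's trace through this code step by step.

Initialize: biggest = 0
Initialize: arr = [17, 16, 8, 18, 13]
Entering loop: for num in arr:

After execution: biggest = 18
18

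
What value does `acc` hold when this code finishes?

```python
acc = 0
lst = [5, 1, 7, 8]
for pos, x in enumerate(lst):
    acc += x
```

Let's trace through this code step by step.

Initialize: acc = 0
Initialize: lst = [5, 1, 7, 8]
Entering loop: for pos, x in enumerate(lst):

After execution: acc = 21
21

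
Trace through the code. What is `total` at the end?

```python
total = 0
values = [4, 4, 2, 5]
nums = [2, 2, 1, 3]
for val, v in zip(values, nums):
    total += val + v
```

Let's trace through this code step by step.

Initialize: total = 0
Initialize: values = [4, 4, 2, 5]
Initialize: nums = [2, 2, 1, 3]
Entering loop: for val, v in zip(values, nums):

After execution: total = 23
23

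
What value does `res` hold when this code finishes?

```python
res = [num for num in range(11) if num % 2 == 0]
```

Let's trace through this code step by step.

Initialize: res = [num for num in range(11) if num % 2 == 0]

After execution: res = [0, 2, 4, 6, 8, 10]
[0, 2, 4, 6, 8, 10]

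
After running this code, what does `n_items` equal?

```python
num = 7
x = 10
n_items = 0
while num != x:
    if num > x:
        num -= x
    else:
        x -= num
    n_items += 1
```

Let's trace through this code step by step.

Initialize: num = 7
Initialize: x = 10
Initialize: n_items = 0
Entering loop: while num != x:

After execution: n_items = 5
5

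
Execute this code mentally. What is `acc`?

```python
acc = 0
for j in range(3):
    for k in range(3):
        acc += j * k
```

Let's trace through this code step by step.

Initialize: acc = 0
Entering loop: for j in range(3):

After execution: acc = 9
9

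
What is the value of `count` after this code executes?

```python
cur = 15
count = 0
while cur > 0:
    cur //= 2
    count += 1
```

Let's trace through this code step by step.

Initialize: cur = 15
Initialize: count = 0
Entering loop: while cur > 0:

After execution: count = 4
4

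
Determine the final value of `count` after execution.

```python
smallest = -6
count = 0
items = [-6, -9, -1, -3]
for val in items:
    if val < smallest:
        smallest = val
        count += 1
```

Let's trace through this code step by step.

Initialize: smallest = -6
Initialize: count = 0
Initialize: items = [-6, -9, -1, -3]
Entering loop: for val in items:

After execution: count = 1
1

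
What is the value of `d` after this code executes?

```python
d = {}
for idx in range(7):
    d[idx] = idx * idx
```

Let's trace through this code step by step.

Initialize: d = {}
Entering loop: for idx in range(7):

After execution: d = {0: 0, 1: 1, 2: 4, 3: 9, 4: 16, 5: 25, 6: 36}
{0: 0, 1: 1, 2: 4, 3: 9, 4: 16, 5: 25, 6: 36}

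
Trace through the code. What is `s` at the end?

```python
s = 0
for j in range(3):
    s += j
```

Let's trace through this code step by step.

Initialize: s = 0
Entering loop: for j in range(3):

After execution: s = 3
3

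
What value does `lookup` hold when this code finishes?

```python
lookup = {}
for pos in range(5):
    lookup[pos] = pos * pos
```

Let's trace through this code step by step.

Initialize: lookup = {}
Entering loop: for pos in range(5):

After execution: lookup = {0: 0, 1: 1, 2: 4, 3: 9, 4: 16}
{0: 0, 1: 1, 2: 4, 3: 9, 4: 16}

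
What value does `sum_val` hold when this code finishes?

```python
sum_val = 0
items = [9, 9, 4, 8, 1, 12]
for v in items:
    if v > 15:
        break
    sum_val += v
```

Let's trace through this code step by step.

Initialize: sum_val = 0
Initialize: items = [9, 9, 4, 8, 1, 12]
Entering loop: for v in items:

After execution: sum_val = 43
43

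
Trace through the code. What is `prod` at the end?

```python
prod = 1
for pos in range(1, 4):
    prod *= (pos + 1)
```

Let's trace through this code step by step.

Initialize: prod = 1
Entering loop: for pos in range(1, 4):

After execution: prod = 24
24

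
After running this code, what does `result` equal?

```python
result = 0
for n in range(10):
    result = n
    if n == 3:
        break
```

Let's trace through this code step by step.

Initialize: result = 0
Entering loop: for n in range(10):

After execution: result = 3
3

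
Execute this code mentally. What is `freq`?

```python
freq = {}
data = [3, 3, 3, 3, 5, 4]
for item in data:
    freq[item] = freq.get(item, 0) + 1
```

Let's trace through this code step by step.

Initialize: freq = {}
Initialize: data = [3, 3, 3, 3, 5, 4]
Entering loop: for item in data:

After execution: freq = {3: 4, 5: 1, 4: 1}
{3: 4, 5: 1, 4: 1}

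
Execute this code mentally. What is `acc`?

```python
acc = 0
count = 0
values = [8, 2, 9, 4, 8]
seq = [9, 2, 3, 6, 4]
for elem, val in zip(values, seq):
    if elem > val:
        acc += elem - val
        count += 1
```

Let's trace through this code step by step.

Initialize: acc = 0
Initialize: count = 0
Initialize: values = [8, 2, 9, 4, 8]
Initialize: seq = [9, 2, 3, 6, 4]
Entering loop: for elem, val in zip(values, seq):

After execution: acc = 10
10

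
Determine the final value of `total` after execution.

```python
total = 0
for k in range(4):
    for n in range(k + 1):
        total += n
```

Let's trace through this code step by step.

Initialize: total = 0
Entering loop: for k in range(4):

After execution: total = 10
10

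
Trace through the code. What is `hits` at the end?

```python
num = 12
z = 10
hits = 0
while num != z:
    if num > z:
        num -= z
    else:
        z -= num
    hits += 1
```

Let's trace through this code step by step.

Initialize: num = 12
Initialize: z = 10
Initialize: hits = 0
Entering loop: while num != z:

After execution: hits = 5
5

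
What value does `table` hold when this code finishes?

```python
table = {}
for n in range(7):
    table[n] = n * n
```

Let's trace through this code step by step.

Initialize: table = {}
Entering loop: for n in range(7):

After execution: table = {0: 0, 1: 1, 2: 4, 3: 9, 4: 16, 5: 25, 6: 36}
{0: 0, 1: 1, 2: 4, 3: 9, 4: 16, 5: 25, 6: 36}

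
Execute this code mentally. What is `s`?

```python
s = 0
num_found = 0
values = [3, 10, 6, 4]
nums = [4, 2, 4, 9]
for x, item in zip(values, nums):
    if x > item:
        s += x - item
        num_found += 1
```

Let's trace through this code step by step.

Initialize: s = 0
Initialize: num_found = 0
Initialize: values = [3, 10, 6, 4]
Initialize: nums = [4, 2, 4, 9]
Entering loop: for x, item in zip(values, nums):

After execution: s = 10
10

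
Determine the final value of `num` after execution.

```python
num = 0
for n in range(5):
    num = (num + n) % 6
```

Let's trace through this code step by step.

Initialize: num = 0
Entering loop: for n in range(5):

After execution: num = 4
4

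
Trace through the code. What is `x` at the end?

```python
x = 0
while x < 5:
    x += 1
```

Let's trace through this code step by step.

Initialize: x = 0
Entering loop: while x < 5:

After execution: x = 5
5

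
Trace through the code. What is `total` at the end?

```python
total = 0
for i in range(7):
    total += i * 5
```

Let's trace through this code step by step.

Initialize: total = 0
Entering loop: for i in range(7):

After execution: total = 105
105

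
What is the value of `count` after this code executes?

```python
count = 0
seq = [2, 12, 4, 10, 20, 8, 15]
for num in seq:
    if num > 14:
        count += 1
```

Let's trace through this code step by step.

Initialize: count = 0
Initialize: seq = [2, 12, 4, 10, 20, 8, 15]
Entering loop: for num in seq:

After execution: count = 2
2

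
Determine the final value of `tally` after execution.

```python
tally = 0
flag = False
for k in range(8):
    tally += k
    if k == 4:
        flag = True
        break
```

Let's trace through this code step by step.

Initialize: tally = 0
Initialize: flag = False
Entering loop: for k in range(8):

After execution: tally = 10
10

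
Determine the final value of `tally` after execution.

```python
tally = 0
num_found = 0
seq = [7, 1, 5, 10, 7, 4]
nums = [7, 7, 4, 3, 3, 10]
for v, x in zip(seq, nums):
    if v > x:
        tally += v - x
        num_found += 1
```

Let's trace through this code step by step.

Initialize: tally = 0
Initialize: num_found = 0
Initialize: seq = [7, 1, 5, 10, 7, 4]
Initialize: nums = [7, 7, 4, 3, 3, 10]
Entering loop: for v, x in zip(seq, nums):

After execution: tally = 12
12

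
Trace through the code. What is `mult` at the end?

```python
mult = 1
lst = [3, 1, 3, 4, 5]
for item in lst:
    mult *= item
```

Let's trace through this code step by step.

Initialize: mult = 1
Initialize: lst = [3, 1, 3, 4, 5]
Entering loop: for item in lst:

After execution: mult = 180
180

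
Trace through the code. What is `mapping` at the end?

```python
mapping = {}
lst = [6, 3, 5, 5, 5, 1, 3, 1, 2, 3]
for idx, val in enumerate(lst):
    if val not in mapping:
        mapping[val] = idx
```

Let's trace through this code step by step.

Initialize: mapping = {}
Initialize: lst = [6, 3, 5, 5, 5, 1, 3, 1, 2, 3]
Entering loop: for idx, val in enumerate(lst):

After execution: mapping = {6: 0, 3: 1, 5: 2, 1: 5, 2: 8}
{6: 0, 3: 1, 5: 2, 1: 5, 2: 8}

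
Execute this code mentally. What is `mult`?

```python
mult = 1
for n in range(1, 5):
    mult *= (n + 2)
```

Let's trace through this code step by step.

Initialize: mult = 1
Entering loop: for n in range(1, 5):

After execution: mult = 360
360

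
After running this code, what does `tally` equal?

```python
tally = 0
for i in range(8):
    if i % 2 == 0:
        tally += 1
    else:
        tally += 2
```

Let's trace through this code step by step.

Initialize: tally = 0
Entering loop: for i in range(8):

After execution: tally = 12
12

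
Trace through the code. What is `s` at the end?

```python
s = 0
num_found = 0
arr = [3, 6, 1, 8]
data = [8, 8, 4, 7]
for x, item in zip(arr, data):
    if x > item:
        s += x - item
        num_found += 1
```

Let's trace through this code step by step.

Initialize: s = 0
Initialize: num_found = 0
Initialize: arr = [3, 6, 1, 8]
Initialize: data = [8, 8, 4, 7]
Entering loop: for x, item in zip(arr, data):

After execution: s = 1
1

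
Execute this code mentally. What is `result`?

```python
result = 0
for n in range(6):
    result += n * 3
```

Let's trace through this code step by step.

Initialize: result = 0
Entering loop: for n in range(6):

After execution: result = 45
45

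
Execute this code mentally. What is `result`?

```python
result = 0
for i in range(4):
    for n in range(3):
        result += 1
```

Let's trace through this code step by step.

Initialize: result = 0
Entering loop: for i in range(4):

After execution: result = 12
12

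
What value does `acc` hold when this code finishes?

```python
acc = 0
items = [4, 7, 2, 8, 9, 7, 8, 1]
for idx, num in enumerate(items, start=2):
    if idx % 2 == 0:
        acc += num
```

Let's trace through this code step by step.

Initialize: acc = 0
Initialize: items = [4, 7, 2, 8, 9, 7, 8, 1]
Entering loop: for idx, num in enumerate(items, start=2):

After execution: acc = 23
23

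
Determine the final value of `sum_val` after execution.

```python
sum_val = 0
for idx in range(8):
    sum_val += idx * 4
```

Let's trace through this code step by step.

Initialize: sum_val = 0
Entering loop: for idx in range(8):

After execution: sum_val = 112
112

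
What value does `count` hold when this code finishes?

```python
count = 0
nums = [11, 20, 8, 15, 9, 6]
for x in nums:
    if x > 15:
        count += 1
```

Let's trace through this code step by step.

Initialize: count = 0
Initialize: nums = [11, 20, 8, 15, 9, 6]
Entering loop: for x in nums:

After execution: count = 1
1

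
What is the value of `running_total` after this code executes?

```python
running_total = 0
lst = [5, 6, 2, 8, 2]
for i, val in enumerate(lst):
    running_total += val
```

Let's trace through this code step by step.

Initialize: running_total = 0
Initialize: lst = [5, 6, 2, 8, 2]
Entering loop: for i, val in enumerate(lst):

After execution: running_total = 23
23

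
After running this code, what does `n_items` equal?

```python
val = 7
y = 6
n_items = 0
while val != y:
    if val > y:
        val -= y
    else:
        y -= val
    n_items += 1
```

Let's trace through this code step by step.

Initialize: val = 7
Initialize: y = 6
Initialize: n_items = 0
Entering loop: while val != y:

After execution: n_items = 6
6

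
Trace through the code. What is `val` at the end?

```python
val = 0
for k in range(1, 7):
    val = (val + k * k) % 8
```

Let's trace through this code step by step.

Initialize: val = 0
Entering loop: for k in range(1, 7):

After execution: val = 3
3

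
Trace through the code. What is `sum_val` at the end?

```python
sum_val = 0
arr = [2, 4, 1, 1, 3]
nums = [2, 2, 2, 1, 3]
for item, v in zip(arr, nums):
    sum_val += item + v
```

Let's trace through this code step by step.

Initialize: sum_val = 0
Initialize: arr = [2, 4, 1, 1, 3]
Initialize: nums = [2, 2, 2, 1, 3]
Entering loop: for item, v in zip(arr, nums):

After execution: sum_val = 21
21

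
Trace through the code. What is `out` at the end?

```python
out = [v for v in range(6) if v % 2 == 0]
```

Let's trace through this code step by step.

Initialize: out = [v for v in range(6) if v % 2 == 0]

After execution: out = [0, 2, 4]
[0, 2, 4]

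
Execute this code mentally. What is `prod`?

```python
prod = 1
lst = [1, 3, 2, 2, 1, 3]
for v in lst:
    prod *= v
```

Let's trace through this code step by step.

Initialize: prod = 1
Initialize: lst = [1, 3, 2, 2, 1, 3]
Entering loop: for v in lst:

After execution: prod = 36
36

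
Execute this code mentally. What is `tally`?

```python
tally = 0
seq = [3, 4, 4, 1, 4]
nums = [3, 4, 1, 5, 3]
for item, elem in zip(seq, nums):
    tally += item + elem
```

Let's trace through this code step by step.

Initialize: tally = 0
Initialize: seq = [3, 4, 4, 1, 4]
Initialize: nums = [3, 4, 1, 5, 3]
Entering loop: for item, elem in zip(seq, nums):

After execution: tally = 32
32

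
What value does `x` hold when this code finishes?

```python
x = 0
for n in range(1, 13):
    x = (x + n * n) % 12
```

Let's trace through this code step by step.

Initialize: x = 0
Entering loop: for n in range(1, 13):

After execution: x = 2
2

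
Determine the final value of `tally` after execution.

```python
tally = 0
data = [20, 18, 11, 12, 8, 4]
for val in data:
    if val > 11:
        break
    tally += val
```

Let's trace through this code step by step.

Initialize: tally = 0
Initialize: data = [20, 18, 11, 12, 8, 4]
Entering loop: for val in data:

After execution: tally = 0
0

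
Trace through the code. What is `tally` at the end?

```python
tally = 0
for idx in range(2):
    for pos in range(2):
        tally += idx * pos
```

Let's trace through this code step by step.

Initialize: tally = 0
Entering loop: for idx in range(2):

After execution: tally = 1
1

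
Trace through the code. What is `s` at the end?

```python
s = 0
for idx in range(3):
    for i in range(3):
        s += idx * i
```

Let's trace through this code step by step.

Initialize: s = 0
Entering loop: for idx in range(3):

After execution: s = 9
9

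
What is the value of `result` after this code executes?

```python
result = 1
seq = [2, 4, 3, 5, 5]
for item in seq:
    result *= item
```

Let's trace through this code step by step.

Initialize: result = 1
Initialize: seq = [2, 4, 3, 5, 5]
Entering loop: for item in seq:

After execution: result = 600
600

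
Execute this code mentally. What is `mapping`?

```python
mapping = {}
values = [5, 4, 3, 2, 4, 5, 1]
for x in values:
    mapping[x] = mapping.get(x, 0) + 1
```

Let's trace through this code step by step.

Initialize: mapping = {}
Initialize: values = [5, 4, 3, 2, 4, 5, 1]
Entering loop: for x in values:

After execution: mapping = {5: 2, 4: 2, 3: 1, 2: 1, 1: 1}
{5: 2, 4: 2, 3: 1, 2: 1, 1: 1}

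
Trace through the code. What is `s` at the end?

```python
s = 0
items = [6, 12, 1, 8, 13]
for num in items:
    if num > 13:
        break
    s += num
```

Let's trace through this code step by step.

Initialize: s = 0
Initialize: items = [6, 12, 1, 8, 13]
Entering loop: for num in items:

After execution: s = 40
40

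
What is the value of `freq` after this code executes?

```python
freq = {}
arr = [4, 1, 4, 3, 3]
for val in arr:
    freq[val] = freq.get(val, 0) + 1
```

Let's trace through this code step by step.

Initialize: freq = {}
Initialize: arr = [4, 1, 4, 3, 3]
Entering loop: for val in arr:

After execution: freq = {4: 2, 1: 1, 3: 2}
{4: 2, 1: 1, 3: 2}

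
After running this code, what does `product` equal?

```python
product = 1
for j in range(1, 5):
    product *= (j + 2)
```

Let's trace through this code step by step.

Initialize: product = 1
Entering loop: for j in range(1, 5):

After execution: product = 360
360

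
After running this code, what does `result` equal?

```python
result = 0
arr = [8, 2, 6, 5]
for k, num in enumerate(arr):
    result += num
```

Let's trace through this code step by step.

Initialize: result = 0
Initialize: arr = [8, 2, 6, 5]
Entering loop: for k, num in enumerate(arr):

After execution: result = 21
21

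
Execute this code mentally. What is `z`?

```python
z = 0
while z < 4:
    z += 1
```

Let's trace through this code step by step.

Initialize: z = 0
Entering loop: while z < 4:

After execution: z = 4
4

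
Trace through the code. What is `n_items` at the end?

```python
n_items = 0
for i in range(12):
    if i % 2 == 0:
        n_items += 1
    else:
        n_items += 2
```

Let's trace through this code step by step.

Initialize: n_items = 0
Entering loop: for i in range(12):

After execution: n_items = 18
18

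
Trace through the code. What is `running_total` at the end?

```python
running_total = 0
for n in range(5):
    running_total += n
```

Let's trace through this code step by step.

Initialize: running_total = 0
Entering loop: for n in range(5):

After execution: running_total = 10
10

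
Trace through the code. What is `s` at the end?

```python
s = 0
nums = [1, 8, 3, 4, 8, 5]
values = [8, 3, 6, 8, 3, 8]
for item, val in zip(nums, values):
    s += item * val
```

Let's trace through this code step by step.

Initialize: s = 0
Initialize: nums = [1, 8, 3, 4, 8, 5]
Initialize: values = [8, 3, 6, 8, 3, 8]
Entering loop: for item, val in zip(nums, values):

After execution: s = 146
146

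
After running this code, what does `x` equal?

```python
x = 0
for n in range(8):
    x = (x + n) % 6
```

Let's trace through this code step by step.

Initialize: x = 0
Entering loop: for n in range(8):

After execution: x = 4
4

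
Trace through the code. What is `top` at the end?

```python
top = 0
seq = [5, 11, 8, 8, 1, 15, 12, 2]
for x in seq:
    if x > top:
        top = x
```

Let's trace through this code step by step.

Initialize: top = 0
Initialize: seq = [5, 11, 8, 8, 1, 15, 12, 2]
Entering loop: for x in seq:

After execution: top = 15
15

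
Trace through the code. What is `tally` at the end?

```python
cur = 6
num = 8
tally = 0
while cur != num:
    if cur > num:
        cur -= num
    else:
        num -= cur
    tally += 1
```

Let's trace through this code step by step.

Initialize: cur = 6
Initialize: num = 8
Initialize: tally = 0
Entering loop: while cur != num:

After execution: tally = 3
3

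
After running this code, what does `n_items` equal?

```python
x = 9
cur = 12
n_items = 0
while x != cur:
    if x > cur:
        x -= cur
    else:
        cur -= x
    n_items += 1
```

Let's trace through this code step by step.

Initialize: x = 9
Initialize: cur = 12
Initialize: n_items = 0
Entering loop: while x != cur:

After execution: n_items = 3
3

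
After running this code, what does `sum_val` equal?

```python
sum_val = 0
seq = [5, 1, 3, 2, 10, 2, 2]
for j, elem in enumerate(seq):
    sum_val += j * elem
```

Let's trace through this code step by step.

Initialize: sum_val = 0
Initialize: seq = [5, 1, 3, 2, 10, 2, 2]
Entering loop: for j, elem in enumerate(seq):

After execution: sum_val = 75
75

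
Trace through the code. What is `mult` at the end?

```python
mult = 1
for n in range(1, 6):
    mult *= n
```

Let's trace through this code step by step.

Initialize: mult = 1
Entering loop: for n in range(1, 6):

After execution: mult = 120
120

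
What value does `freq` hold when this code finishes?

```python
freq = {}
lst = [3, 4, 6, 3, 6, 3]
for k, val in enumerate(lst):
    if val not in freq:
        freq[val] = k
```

Let's trace through this code step by step.

Initialize: freq = {}
Initialize: lst = [3, 4, 6, 3, 6, 3]
Entering loop: for k, val in enumerate(lst):

After execution: freq = {3: 0, 4: 1, 6: 2}
{3: 0, 4: 1, 6: 2}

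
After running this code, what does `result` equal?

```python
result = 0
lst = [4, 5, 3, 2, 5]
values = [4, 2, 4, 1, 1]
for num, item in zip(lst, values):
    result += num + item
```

Let's trace through this code step by step.

Initialize: result = 0
Initialize: lst = [4, 5, 3, 2, 5]
Initialize: values = [4, 2, 4, 1, 1]
Entering loop: for num, item in zip(lst, values):

After execution: result = 31
31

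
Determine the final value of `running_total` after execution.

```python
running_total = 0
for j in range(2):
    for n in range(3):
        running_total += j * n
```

Let's trace through this code step by step.

Initialize: running_total = 0
Entering loop: for j in range(2):

After execution: running_total = 3
3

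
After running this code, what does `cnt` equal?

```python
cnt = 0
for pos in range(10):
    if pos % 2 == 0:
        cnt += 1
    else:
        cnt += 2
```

Let's trace through this code step by step.

Initialize: cnt = 0
Entering loop: for pos in range(10):

After execution: cnt = 15
15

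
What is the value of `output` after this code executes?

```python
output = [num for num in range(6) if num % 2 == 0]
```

Let's trace through this code step by step.

Initialize: output = [num for num in range(6) if num % 2 == 0]

After execution: output = [0, 2, 4]
[0, 2, 4]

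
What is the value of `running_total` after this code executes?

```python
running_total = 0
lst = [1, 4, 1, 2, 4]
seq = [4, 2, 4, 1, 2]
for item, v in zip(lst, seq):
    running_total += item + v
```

Let's trace through this code step by step.

Initialize: running_total = 0
Initialize: lst = [1, 4, 1, 2, 4]
Initialize: seq = [4, 2, 4, 1, 2]
Entering loop: for item, v in zip(lst, seq):

After execution: running_total = 25
25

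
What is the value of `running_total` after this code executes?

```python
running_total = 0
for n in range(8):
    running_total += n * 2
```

Let's trace through this code step by step.

Initialize: running_total = 0
Entering loop: for n in range(8):

After execution: running_total = 56
56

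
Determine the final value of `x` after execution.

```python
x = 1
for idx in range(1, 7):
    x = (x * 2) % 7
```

Let's trace through this code step by step.

Initialize: x = 1
Entering loop: for idx in range(1, 7):

After execution: x = 1
1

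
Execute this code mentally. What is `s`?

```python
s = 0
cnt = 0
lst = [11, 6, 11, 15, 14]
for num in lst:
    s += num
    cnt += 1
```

Let's trace through this code step by step.

Initialize: s = 0
Initialize: cnt = 0
Initialize: lst = [11, 6, 11, 15, 14]
Entering loop: for num in lst:

After execution: s = 57
57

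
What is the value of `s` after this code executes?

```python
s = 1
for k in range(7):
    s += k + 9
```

Let's trace through this code step by step.

Initialize: s = 1
Entering loop: for k in range(7):

After execution: s = 85
85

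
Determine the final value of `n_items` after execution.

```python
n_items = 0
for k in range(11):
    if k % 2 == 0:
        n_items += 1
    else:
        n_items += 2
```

Let's trace through this code step by step.

Initialize: n_items = 0
Entering loop: for k in range(11):

After execution: n_items = 16
16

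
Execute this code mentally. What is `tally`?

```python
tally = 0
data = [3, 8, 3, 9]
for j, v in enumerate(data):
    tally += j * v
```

Let's trace through this code step by step.

Initialize: tally = 0
Initialize: data = [3, 8, 3, 9]
Entering loop: for j, v in enumerate(data):

After execution: tally = 41
41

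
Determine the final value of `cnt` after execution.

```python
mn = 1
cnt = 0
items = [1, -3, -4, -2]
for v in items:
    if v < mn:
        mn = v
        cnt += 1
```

Let's trace through this code step by step.

Initialize: mn = 1
Initialize: cnt = 0
Initialize: items = [1, -3, -4, -2]
Entering loop: for v in items:

After execution: cnt = 2
2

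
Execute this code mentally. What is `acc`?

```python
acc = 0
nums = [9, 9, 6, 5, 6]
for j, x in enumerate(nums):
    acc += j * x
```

Let's trace through this code step by step.

Initialize: acc = 0
Initialize: nums = [9, 9, 6, 5, 6]
Entering loop: for j, x in enumerate(nums):

After execution: acc = 60
60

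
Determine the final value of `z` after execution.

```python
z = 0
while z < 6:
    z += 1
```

Let's trace through this code step by step.

Initialize: z = 0
Entering loop: while z < 6:

After execution: z = 6
6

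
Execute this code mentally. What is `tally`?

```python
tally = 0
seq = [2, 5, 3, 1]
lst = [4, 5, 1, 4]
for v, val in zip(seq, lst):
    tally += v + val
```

Let's trace through this code step by step.

Initialize: tally = 0
Initialize: seq = [2, 5, 3, 1]
Initialize: lst = [4, 5, 1, 4]
Entering loop: for v, val in zip(seq, lst):

After execution: tally = 25
25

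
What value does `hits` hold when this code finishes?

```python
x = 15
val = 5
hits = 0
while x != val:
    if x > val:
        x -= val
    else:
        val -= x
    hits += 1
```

Let's trace through this code step by step.

Initialize: x = 15
Initialize: val = 5
Initialize: hits = 0
Entering loop: while x != val:

After execution: hits = 2
2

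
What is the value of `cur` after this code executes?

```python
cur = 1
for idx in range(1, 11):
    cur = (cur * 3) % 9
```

Let's trace through this code step by step.

Initialize: cur = 1
Entering loop: for idx in range(1, 11):

After execution: cur = 0
0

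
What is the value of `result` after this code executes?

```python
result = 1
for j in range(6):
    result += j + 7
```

Let's trace through this code step by step.

Initialize: result = 1
Entering loop: for j in range(6):

After execution: result = 58
58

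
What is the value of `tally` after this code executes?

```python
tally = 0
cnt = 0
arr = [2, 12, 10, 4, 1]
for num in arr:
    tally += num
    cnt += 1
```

Let's trace through this code step by step.

Initialize: tally = 0
Initialize: cnt = 0
Initialize: arr = [2, 12, 10, 4, 1]
Entering loop: for num in arr:

After execution: tally = 29
29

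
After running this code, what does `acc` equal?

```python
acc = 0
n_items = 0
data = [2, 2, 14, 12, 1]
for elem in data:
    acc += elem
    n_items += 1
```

Let's trace through this code step by step.

Initialize: acc = 0
Initialize: n_items = 0
Initialize: data = [2, 2, 14, 12, 1]
Entering loop: for elem in data:

After execution: acc = 31
31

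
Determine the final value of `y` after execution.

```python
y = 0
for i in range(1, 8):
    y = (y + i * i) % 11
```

Let's trace through this code step by step.

Initialize: y = 0
Entering loop: for i in range(1, 8):

After execution: y = 8
8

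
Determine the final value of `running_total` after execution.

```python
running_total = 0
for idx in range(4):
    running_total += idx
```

Let's trace through this code step by step.

Initialize: running_total = 0
Entering loop: for idx in range(4):

After execution: running_total = 6
6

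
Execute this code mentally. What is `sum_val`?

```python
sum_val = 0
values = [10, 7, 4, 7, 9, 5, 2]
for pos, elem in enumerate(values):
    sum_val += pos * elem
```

Let's trace through this code step by step.

Initialize: sum_val = 0
Initialize: values = [10, 7, 4, 7, 9, 5, 2]
Entering loop: for pos, elem in enumerate(values):

After execution: sum_val = 109
109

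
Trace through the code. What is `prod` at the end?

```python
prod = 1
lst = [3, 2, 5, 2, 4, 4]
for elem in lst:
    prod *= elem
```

Let's trace through this code step by step.

Initialize: prod = 1
Initialize: lst = [3, 2, 5, 2, 4, 4]
Entering loop: for elem in lst:

After execution: prod = 960
960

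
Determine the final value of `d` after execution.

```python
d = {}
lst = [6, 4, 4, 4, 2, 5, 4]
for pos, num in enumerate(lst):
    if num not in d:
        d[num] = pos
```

Let's trace through this code step by step.

Initialize: d = {}
Initialize: lst = [6, 4, 4, 4, 2, 5, 4]
Entering loop: for pos, num in enumerate(lst):

After execution: d = {6: 0, 4: 1, 2: 4, 5: 5}
{6: 0, 4: 1, 2: 4, 5: 5}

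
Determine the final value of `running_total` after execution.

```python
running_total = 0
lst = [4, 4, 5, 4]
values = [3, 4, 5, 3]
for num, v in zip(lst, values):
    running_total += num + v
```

Let's trace through this code step by step.

Initialize: running_total = 0
Initialize: lst = [4, 4, 5, 4]
Initialize: values = [3, 4, 5, 3]
Entering loop: for num, v in zip(lst, values):

After execution: running_total = 32
32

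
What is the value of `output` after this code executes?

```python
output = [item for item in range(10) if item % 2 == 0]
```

Let's trace through this code step by step.

Initialize: output = [item for item in range(10) if item % 2 == 0]

After execution: output = [0, 2, 4, 6, 8]
[0, 2, 4, 6, 8]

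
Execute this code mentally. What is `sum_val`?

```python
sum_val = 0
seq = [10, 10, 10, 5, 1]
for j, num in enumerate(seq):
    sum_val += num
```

Let's trace through this code step by step.

Initialize: sum_val = 0
Initialize: seq = [10, 10, 10, 5, 1]
Entering loop: for j, num in enumerate(seq):

After execution: sum_val = 36
36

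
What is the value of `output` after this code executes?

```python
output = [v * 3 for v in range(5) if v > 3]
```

Let's trace through this code step by step.

Initialize: output = [v * 3 for v in range(5) if v > 3]

After execution: output = [12]
[12]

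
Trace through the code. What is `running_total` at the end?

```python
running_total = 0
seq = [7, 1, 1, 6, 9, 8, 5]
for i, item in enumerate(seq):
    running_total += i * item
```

Let's trace through this code step by step.

Initialize: running_total = 0
Initialize: seq = [7, 1, 1, 6, 9, 8, 5]
Entering loop: for i, item in enumerate(seq):

After execution: running_total = 127
127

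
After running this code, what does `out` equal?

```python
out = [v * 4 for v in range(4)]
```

Let's trace through this code step by step.

Initialize: out = [v * 4 for v in range(4)]

After execution: out = [0, 4, 8, 12]
[0, 4, 8, 12]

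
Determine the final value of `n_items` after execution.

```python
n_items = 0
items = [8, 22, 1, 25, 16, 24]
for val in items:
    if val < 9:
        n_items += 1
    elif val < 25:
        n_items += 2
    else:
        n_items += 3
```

Let's trace through this code step by step.

Initialize: n_items = 0
Initialize: items = [8, 22, 1, 25, 16, 24]
Entering loop: for val in items:

After execution: n_items = 11
11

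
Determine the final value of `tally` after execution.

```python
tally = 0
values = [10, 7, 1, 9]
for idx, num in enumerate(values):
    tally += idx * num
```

Let's trace through this code step by step.

Initialize: tally = 0
Initialize: values = [10, 7, 1, 9]
Entering loop: for idx, num in enumerate(values):

After execution: tally = 36
36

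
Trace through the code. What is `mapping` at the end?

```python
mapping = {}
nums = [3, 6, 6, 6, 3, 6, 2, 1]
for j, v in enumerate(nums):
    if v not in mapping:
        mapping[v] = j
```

Let's trace through this code step by step.

Initialize: mapping = {}
Initialize: nums = [3, 6, 6, 6, 3, 6, 2, 1]
Entering loop: for j, v in enumerate(nums):

After execution: mapping = {3: 0, 6: 1, 2: 6, 1: 7}
{3: 0, 6: 1, 2: 6, 1: 7}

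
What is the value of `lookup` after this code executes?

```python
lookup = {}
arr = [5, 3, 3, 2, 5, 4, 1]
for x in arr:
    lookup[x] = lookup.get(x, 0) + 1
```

Let's trace through this code step by step.

Initialize: lookup = {}
Initialize: arr = [5, 3, 3, 2, 5, 4, 1]
Entering loop: for x in arr:

After execution: lookup = {5: 2, 3: 2, 2: 1, 4: 1, 1: 1}
{5: 2, 3: 2, 2: 1, 4: 1, 1: 1}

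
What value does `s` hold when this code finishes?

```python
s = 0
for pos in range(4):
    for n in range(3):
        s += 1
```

Let's trace through this code step by step.

Initialize: s = 0
Entering loop: for pos in range(4):

After execution: s = 12
12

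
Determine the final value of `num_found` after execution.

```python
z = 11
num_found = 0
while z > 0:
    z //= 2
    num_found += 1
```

Let's trace through this code step by step.

Initialize: z = 11
Initialize: num_found = 0
Entering loop: while z > 0:

After execution: num_found = 4
4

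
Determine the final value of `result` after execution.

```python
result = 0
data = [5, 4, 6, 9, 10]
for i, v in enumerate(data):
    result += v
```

Let's trace through this code step by step.

Initialize: result = 0
Initialize: data = [5, 4, 6, 9, 10]
Entering loop: for i, v in enumerate(data):

After execution: result = 34
34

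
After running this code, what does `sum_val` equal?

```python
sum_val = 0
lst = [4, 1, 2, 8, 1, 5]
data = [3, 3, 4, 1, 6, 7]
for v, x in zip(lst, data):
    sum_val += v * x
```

Let's trace through this code step by step.

Initialize: sum_val = 0
Initialize: lst = [4, 1, 2, 8, 1, 5]
Initialize: data = [3, 3, 4, 1, 6, 7]
Entering loop: for v, x in zip(lst, data):

After execution: sum_val = 72
72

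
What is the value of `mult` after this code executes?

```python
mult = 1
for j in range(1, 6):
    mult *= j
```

Let's trace through this code step by step.

Initialize: mult = 1
Entering loop: for j in range(1, 6):

After execution: mult = 120
120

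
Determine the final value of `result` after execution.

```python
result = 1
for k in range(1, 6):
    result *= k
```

Let's trace through this code step by step.

Initialize: result = 1
Entering loop: for k in range(1, 6):

After execution: result = 120
120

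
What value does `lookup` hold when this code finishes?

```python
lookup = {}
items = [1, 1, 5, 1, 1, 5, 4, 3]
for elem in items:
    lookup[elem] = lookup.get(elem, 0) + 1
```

Let's trace through this code step by step.

Initialize: lookup = {}
Initialize: items = [1, 1, 5, 1, 1, 5, 4, 3]
Entering loop: for elem in items:

After execution: lookup = {1: 4, 5: 2, 4: 1, 3: 1}
{1: 4, 5: 2, 4: 1, 3: 1}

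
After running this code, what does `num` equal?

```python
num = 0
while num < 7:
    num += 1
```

Let's trace through this code step by step.

Initialize: num = 0
Entering loop: while num < 7:

After execution: num = 7
7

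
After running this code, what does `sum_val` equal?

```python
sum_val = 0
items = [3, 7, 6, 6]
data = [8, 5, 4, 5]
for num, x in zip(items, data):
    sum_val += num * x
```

Let's trace through this code step by step.

Initialize: sum_val = 0
Initialize: items = [3, 7, 6, 6]
Initialize: data = [8, 5, 4, 5]
Entering loop: for num, x in zip(items, data):

After execution: sum_val = 113
113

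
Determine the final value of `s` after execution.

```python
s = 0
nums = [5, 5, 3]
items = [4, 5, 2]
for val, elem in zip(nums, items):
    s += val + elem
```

Let's trace through this code step by step.

Initialize: s = 0
Initialize: nums = [5, 5, 3]
Initialize: items = [4, 5, 2]
Entering loop: for val, elem in zip(nums, items):

After execution: s = 24
24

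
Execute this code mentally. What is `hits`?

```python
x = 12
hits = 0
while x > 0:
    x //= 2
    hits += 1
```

Let's trace through this code step by step.

Initialize: x = 12
Initialize: hits = 0
Entering loop: while x > 0:

After execution: hits = 4
4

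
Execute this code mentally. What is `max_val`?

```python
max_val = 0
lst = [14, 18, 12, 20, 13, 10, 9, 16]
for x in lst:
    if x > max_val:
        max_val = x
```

Let's trace through this code step by step.

Initialize: max_val = 0
Initialize: lst = [14, 18, 12, 20, 13, 10, 9, 16]
Entering loop: for x in lst:

After execution: max_val = 20
20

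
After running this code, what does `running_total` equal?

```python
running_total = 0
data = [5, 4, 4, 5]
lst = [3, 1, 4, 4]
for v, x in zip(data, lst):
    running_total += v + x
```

Let's trace through this code step by step.

Initialize: running_total = 0
Initialize: data = [5, 4, 4, 5]
Initialize: lst = [3, 1, 4, 4]
Entering loop: for v, x in zip(data, lst):

After execution: running_total = 30
30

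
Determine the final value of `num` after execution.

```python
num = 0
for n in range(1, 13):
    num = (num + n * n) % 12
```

Let's trace through this code step by step.

Initialize: num = 0
Entering loop: for n in range(1, 13):

After execution: num = 2
2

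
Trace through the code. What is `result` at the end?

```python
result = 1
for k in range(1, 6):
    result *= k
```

Let's trace through this code step by step.

Initialize: result = 1
Entering loop: for k in range(1, 6):

After execution: result = 120
120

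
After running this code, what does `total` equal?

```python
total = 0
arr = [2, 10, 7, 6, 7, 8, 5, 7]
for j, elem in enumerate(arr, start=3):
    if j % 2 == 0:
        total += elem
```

Let's trace through this code step by step.

Initialize: total = 0
Initialize: arr = [2, 10, 7, 6, 7, 8, 5, 7]
Entering loop: for j, elem in enumerate(arr, start=3):

After execution: total = 31
31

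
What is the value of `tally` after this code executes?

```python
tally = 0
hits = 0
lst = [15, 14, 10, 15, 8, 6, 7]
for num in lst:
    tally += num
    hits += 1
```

Let's trace through this code step by step.

Initialize: tally = 0
Initialize: hits = 0
Initialize: lst = [15, 14, 10, 15, 8, 6, 7]
Entering loop: for num in lst:

After execution: tally = 75
75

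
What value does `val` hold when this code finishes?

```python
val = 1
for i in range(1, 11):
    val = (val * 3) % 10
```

Let's trace through this code step by step.

Initialize: val = 1
Entering loop: for i in range(1, 11):

After execution: val = 9
9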